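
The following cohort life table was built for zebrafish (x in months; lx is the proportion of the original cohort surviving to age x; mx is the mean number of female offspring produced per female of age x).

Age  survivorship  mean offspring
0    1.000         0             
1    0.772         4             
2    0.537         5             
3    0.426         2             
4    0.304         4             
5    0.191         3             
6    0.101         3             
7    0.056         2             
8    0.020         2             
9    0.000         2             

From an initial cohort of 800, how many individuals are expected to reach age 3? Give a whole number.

341

Expected survivors = N0 · l_3 = 800 × 0.426 = 340.8 → 341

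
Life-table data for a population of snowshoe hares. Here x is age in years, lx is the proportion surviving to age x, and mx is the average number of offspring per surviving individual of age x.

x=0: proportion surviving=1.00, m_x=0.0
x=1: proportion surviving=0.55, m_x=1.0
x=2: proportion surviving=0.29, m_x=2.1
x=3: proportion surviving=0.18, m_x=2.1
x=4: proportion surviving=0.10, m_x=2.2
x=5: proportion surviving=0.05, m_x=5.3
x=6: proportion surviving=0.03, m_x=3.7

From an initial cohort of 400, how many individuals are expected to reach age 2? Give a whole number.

116

Expected survivors = N0 · l_2 = 400 × 0.29 = 116 → 116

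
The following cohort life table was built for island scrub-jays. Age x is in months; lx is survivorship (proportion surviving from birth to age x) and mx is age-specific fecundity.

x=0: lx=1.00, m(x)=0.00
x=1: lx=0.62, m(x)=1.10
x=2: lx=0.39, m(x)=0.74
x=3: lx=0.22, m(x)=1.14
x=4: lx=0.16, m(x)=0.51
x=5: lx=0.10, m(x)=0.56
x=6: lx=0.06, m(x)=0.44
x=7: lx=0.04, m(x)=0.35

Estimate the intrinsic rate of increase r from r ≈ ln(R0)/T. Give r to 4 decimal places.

0.1636

R0 = Σ lx·mx = 0 + 0.682 + 0.2886 + 0.2508 + 0.0816 + 0.056 + 0.0264 + 0.014 = 1.3994
Σ x·lx·mx = 2.8744; T = 2.8744/1.3994 = 2.05402…
r ≈ ln(R0)/T = ln(1.3994)/2.05402… = 0.163603… → 0.1636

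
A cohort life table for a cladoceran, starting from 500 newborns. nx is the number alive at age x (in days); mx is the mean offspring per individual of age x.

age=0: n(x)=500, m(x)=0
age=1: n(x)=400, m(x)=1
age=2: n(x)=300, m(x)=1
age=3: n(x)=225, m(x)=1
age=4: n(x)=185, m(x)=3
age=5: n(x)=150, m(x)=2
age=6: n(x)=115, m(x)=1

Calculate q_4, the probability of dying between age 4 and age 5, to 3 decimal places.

lx = nx/n0 = nx/500: 1, 0.8, 0.6, 0.45, 0.37, 0.3, 0.23
q_4 = (l_4 − l_5) / l_4 = (0.37 − 0.3) / 0.37
     = 0.07 / 0.37 = 0.189189… → 0.189

0.189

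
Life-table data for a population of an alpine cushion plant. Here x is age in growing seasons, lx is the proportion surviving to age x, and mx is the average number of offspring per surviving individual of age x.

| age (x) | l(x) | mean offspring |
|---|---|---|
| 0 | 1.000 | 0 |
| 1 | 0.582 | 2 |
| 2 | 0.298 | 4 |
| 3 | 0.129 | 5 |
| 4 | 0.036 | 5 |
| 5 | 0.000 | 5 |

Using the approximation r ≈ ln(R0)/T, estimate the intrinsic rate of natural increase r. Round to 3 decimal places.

R0 = Σ lx·mx = 0 + 1.164 + 1.192 + 0.645 + 0.18 + 0 = 3.181
Σ x·lx·mx = 6.203; T = 6.203/3.181 = 1.95002…
r ≈ ln(R0)/T = ln(3.181)/1.95002… = 0.59343… → 0.593

0.593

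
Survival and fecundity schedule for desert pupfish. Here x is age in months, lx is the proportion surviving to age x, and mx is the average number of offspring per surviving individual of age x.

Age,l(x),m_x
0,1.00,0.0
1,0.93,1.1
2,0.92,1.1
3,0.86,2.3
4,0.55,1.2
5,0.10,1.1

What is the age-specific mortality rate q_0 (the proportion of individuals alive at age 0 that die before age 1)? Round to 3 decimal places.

q_0 = (l_0 − l_1) / l_0 = (1 − 0.93) / 1
     = 0.07 / 1 = 0.07 → 0.070

0.070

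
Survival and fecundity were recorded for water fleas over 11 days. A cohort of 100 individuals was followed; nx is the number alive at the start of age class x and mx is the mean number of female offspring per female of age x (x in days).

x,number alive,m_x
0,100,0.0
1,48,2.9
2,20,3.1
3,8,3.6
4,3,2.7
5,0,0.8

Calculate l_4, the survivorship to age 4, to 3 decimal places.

l_4 = n_4/n_0 = 3/100 = 0.03 → 0.030

0.030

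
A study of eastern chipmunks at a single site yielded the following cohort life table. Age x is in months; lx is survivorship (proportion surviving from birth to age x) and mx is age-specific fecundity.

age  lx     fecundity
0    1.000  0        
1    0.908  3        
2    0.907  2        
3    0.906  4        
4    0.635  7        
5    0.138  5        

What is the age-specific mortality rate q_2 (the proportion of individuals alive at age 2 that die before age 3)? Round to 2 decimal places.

0.00

q_2 = (l_2 − l_3) / l_2 = (0.907 − 0.906) / 0.907
     = 0.001 / 0.907 = 0.001103… → 0.00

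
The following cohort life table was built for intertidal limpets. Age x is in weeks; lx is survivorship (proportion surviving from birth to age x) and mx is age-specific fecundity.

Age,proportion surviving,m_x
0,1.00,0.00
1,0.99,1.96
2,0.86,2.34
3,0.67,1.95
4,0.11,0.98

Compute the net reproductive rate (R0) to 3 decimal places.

5.367

lx·mx by age: 0, 1.9404, 2.0124, 1.3065, 0.1078
R0 = Σ lx·mx = 5.3671 → 5.367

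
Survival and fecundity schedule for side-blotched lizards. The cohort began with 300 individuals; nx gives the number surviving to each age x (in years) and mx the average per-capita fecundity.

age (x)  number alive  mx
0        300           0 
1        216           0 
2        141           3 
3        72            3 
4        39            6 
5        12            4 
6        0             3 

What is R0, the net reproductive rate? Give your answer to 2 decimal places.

lx = nx/n0 = nx/300: 1, 0.72, 0.47, 0.24, 0.13, 0.04, 0
lx·mx by age: 0, 0, 1.41, 0.72, 0.78, 0.16, 0
R0 = Σ lx·mx = 3.07 → 3.07

3.07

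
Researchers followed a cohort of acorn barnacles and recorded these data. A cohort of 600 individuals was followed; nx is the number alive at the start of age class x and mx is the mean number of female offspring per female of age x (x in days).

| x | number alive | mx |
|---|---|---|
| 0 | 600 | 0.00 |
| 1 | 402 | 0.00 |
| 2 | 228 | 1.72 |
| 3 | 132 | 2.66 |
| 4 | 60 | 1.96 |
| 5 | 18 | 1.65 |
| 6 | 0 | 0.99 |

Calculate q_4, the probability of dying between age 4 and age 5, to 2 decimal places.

lx = nx/n0 = nx/600: 1, 0.67, 0.38, 0.22, 0.1, 0.03, 0
q_4 = (l_4 − l_5) / l_4 = (0.1 − 0.03) / 0.1
     = 0.07 / 0.1 = 0.7 → 0.70

0.70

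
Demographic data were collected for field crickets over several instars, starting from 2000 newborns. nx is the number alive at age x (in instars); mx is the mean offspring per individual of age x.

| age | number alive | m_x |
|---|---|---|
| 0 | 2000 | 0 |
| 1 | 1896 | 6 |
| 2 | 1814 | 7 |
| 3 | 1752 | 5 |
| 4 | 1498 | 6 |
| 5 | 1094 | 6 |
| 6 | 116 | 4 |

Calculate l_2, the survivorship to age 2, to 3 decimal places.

0.907

l_2 = n_2/n_0 = 1814/2000 = 0.907 → 0.907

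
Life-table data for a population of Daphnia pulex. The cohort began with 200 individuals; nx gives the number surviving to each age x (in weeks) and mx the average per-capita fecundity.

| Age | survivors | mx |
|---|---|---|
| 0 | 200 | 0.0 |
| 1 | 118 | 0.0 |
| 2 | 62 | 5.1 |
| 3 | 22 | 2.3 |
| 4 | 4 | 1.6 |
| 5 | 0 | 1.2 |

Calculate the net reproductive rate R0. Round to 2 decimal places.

lx = nx/n0 = nx/200: 1, 0.59, 0.31, 0.11, 0.02, 0
lx·mx by age: 0, 0, 1.581, 0.253, 0.032, 0
R0 = Σ lx·mx = 1.866 → 1.87

1.87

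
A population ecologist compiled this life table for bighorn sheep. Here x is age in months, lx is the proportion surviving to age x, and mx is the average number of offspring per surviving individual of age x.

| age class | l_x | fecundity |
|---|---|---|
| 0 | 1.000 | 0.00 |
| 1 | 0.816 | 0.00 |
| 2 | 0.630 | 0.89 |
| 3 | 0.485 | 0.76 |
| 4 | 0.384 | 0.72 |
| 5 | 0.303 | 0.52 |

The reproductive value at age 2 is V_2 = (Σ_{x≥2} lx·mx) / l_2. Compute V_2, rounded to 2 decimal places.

2.16

lx·mx for x ≥ 2: 0.5607, 0.3686, 0.27648, 0.15756 → sum = 1.36334
V_2 = 1.36334 / l_2 = 1.36334 / 0.63 = 2.164032… → 2.16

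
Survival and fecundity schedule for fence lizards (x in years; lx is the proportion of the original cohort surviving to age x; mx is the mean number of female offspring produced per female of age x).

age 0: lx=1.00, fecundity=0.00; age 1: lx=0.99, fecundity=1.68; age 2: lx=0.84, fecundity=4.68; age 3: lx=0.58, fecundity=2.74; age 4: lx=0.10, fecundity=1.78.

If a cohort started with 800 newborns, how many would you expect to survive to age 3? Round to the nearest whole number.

464

Expected survivors = N0 · l_3 = 800 × 0.58 = 464 → 464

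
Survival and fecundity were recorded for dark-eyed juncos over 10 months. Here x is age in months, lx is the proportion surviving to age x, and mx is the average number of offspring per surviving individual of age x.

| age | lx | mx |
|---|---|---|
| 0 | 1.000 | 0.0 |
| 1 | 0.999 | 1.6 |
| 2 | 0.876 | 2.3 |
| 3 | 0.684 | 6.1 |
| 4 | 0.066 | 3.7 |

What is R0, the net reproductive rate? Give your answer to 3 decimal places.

lx·mx by age: 0, 1.5984, 2.0148, 4.1724, 0.2442
R0 = Σ lx·mx = 8.0298 → 8.030

8.030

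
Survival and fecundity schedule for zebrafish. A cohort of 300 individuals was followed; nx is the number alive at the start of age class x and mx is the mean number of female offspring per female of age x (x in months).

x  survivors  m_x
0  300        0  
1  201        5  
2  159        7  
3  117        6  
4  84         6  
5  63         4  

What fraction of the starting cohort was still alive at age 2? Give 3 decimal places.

l_2 = n_2/n_0 = 159/300 = 0.53 → 0.530

0.530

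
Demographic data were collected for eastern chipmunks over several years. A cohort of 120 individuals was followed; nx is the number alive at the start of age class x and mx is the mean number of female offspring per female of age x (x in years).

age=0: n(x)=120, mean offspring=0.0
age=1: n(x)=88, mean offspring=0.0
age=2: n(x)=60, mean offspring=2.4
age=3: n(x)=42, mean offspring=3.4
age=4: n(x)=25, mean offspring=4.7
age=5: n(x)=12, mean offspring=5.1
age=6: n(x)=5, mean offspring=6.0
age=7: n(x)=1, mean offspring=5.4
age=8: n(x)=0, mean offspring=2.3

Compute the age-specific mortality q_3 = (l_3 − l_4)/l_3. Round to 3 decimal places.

lx = nx/n0 = nx/120: 1, 0.73333…, 0.5, 0.35, 0.20833…, 0.1, 0.04167…, 0.00833…, 0
q_3 = (l_3 − l_4) / l_3 = (0.35 − 0.208333…) / 0.35
     = 0.141667… / 0.35 = 0.404762… → 0.405

0.405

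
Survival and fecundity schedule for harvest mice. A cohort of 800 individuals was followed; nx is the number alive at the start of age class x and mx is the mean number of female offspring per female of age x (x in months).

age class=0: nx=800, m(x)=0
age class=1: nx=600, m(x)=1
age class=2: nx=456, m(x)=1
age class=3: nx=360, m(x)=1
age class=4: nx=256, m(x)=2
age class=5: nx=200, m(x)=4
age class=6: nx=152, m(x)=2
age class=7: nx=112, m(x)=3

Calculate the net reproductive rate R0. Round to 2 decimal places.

lx = nx/n0 = nx/800: 1, 0.75, 0.57, 0.45, 0.32, 0.25, 0.19, 0.14
lx·mx by age: 0, 0.75, 0.57, 0.45, 0.64, 1, 0.38, 0.42
R0 = Σ lx·mx = 4.21 → 4.21

4.21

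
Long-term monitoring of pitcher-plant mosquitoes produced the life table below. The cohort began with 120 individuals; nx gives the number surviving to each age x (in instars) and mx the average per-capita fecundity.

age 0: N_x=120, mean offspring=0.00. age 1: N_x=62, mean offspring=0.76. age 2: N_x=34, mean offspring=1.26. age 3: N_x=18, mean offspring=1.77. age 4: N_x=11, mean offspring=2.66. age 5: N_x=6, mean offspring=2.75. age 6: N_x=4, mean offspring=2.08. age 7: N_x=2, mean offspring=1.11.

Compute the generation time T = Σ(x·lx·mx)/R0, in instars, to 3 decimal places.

2.770

lx = nx/n0 = nx/120: 1, 0.51667…, 0.28333…, 0.15, 0.09167…, 0.05, 0.03333…, 0.01667…
lx·mx: 0, 0.392667…, 0.357…, 0.2655, 0.243833…, 0.1375, 0.069333…, 0.0185… → R0 = 1.484333…
x·lx·mx: 0, 0.392667…, 0.714…, 0.7965, 0.975333…, 0.6875, 0.416…, 0.1295… → Σ = 4.1115…
T = 4.1115… / 1.484333… = 2.76993… → 2.770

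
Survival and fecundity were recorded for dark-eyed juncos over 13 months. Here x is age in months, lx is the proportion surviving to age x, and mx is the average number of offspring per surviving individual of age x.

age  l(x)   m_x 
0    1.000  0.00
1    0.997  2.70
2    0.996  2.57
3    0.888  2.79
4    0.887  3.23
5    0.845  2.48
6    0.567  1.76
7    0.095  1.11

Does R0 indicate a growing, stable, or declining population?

R0 = Σ lx·mx = 0 + 2.6919 + 2.55972 + 2.47752 + 2.86501 + 2.0956 + 0.99792 + 0.10545 = 13.79312
R0 > 1, so the population is growing.

growing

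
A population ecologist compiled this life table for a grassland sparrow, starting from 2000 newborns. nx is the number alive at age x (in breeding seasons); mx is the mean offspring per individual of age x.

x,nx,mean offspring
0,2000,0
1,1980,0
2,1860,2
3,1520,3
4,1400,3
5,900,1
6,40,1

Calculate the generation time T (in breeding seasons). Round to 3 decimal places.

lx = nx/n0 = nx/2000: 1, 0.99, 0.93, 0.76, 0.7, 0.45, 0.02
lx·mx: 0, 0, 1.86, 2.28, 2.1, 0.45, 0.02 → R0 = 6.71
x·lx·mx: 0, 0, 3.72, 6.84, 8.4, 2.25, 0.12 → Σ = 21.33
T = 21.33 / 6.71 = 3.178838… → 3.179

3.179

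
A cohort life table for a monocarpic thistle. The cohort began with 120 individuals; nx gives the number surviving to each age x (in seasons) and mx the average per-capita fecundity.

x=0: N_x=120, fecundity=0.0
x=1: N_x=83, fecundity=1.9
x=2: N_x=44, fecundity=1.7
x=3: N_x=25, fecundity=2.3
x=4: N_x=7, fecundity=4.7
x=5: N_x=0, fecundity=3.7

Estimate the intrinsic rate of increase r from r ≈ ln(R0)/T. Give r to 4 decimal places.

0.5228

lx = nx/n0 = nx/120: 1, 0.69167…, 0.36667…, 0.20833…, 0.05833…, 0
R0 = Σ lx·mx = 0 + 1.31417… + 0.62333… + 0.47917… + 0.27417… + 0 = 2.690833…
Σ x·lx·mx = 5.095…; T = 5.095…/2.690833… = 1.89347…
r ≈ ln(R0)/T = ln(2.690833…)/1.89347… = 0.522772… → 0.5228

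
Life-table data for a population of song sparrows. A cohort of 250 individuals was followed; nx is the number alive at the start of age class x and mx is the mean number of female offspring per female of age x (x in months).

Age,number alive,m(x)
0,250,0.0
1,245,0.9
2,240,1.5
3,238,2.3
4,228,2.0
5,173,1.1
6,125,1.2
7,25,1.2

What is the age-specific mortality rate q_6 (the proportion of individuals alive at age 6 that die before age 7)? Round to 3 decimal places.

lx = nx/n0 = nx/250: 1, 0.98, 0.96, 0.952, 0.912, 0.692, 0.5, 0.1
q_6 = (l_6 − l_7) / l_6 = (0.5 − 0.1) / 0.5
     = 0.4 / 0.5 = 0.8 → 0.800

0.800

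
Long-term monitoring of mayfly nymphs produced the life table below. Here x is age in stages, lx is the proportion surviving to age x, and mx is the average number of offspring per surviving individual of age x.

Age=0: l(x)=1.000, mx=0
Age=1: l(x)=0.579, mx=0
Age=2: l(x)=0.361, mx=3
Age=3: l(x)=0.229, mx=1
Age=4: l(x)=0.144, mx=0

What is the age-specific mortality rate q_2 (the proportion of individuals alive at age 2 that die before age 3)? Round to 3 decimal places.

0.366

q_2 = (l_2 − l_3) / l_2 = (0.361 − 0.229) / 0.361
     = 0.132 / 0.361 = 0.365651… → 0.366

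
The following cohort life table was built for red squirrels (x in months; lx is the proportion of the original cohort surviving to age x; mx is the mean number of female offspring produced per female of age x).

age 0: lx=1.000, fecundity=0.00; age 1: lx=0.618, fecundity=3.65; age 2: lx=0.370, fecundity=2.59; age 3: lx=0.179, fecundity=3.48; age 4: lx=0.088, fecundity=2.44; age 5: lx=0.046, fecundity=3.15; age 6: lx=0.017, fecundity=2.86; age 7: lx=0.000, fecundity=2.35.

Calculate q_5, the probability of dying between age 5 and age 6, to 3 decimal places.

0.630

q_5 = (l_5 − l_6) / l_5 = (0.046 − 0.017) / 0.046
     = 0.029 / 0.046 = 0.630435… → 0.630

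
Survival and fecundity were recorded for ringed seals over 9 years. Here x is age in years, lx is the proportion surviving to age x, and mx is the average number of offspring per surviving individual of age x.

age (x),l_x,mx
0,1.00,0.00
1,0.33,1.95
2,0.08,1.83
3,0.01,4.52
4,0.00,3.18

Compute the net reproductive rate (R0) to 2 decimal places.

0.84

lx·mx by age: 0, 0.6435, 0.1464, 0.0452, 0
R0 = Σ lx·mx = 0.8351 → 0.84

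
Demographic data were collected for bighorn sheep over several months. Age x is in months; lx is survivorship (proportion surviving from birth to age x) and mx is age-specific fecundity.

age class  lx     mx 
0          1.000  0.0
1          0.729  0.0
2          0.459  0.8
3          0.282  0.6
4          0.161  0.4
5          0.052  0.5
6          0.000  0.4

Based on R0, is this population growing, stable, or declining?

declining

R0 = Σ lx·mx = 0 + 0 + 0.3672 + 0.1692 + 0.0644 + 0.026 + 0 = 0.6268
R0 < 1, so the population is declining.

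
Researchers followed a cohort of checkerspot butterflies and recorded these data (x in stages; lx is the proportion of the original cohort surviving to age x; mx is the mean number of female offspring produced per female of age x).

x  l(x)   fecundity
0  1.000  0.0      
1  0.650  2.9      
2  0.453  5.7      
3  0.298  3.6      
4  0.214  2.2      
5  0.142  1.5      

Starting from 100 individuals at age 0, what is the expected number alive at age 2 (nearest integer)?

Expected survivors = N0 · l_2 = 100 × 0.453 = 45.3 → 45

45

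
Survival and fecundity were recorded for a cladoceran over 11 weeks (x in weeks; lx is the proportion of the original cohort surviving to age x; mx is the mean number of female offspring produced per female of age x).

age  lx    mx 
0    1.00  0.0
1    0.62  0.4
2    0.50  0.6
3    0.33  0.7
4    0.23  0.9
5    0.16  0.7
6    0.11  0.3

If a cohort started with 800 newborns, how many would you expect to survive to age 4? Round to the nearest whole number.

Expected survivors = N0 · l_4 = 800 × 0.23 = 184 → 184

184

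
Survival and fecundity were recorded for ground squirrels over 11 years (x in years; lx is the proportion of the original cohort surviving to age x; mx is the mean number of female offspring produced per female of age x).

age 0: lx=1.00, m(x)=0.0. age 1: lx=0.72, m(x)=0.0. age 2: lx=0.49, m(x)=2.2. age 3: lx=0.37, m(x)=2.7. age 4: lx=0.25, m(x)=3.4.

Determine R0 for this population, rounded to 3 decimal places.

lx·mx by age: 0, 0, 1.078, 0.999, 0.85
R0 = Σ lx·mx = 2.927 → 2.927

2.927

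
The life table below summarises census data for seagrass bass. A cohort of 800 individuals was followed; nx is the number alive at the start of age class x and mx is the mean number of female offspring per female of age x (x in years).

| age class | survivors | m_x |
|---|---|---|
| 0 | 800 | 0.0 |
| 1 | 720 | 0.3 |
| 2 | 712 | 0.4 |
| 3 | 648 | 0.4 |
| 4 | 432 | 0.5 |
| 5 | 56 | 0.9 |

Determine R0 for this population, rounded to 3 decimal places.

1.283

lx = nx/n0 = nx/800: 1, 0.9, 0.89, 0.81, 0.54, 0.07
lx·mx by age: 0, 0.27, 0.356, 0.324, 0.27, 0.063
R0 = Σ lx·mx = 1.283 → 1.283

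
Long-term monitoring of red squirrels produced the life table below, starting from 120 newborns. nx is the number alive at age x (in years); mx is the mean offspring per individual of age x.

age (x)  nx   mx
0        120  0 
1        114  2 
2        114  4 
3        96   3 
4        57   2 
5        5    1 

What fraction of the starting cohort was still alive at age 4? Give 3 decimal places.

l_4 = n_4/n_0 = 57/120 = 0.475 → 0.475

0.475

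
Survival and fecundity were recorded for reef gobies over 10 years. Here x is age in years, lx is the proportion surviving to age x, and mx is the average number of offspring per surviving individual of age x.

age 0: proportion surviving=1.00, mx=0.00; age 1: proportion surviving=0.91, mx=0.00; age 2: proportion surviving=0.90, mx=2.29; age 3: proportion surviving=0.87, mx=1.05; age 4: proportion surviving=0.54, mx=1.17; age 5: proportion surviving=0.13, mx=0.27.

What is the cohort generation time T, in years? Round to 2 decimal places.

lx·mx: 0, 0, 2.061, 0.9135, 0.6318, 0.0351 → R0 = 3.6414
x·lx·mx: 0, 0, 4.122, 2.7405, 2.5272, 0.1755 → Σ = 9.5652
T = 9.5652 / 3.6414 = 2.626792… → 2.63

2.63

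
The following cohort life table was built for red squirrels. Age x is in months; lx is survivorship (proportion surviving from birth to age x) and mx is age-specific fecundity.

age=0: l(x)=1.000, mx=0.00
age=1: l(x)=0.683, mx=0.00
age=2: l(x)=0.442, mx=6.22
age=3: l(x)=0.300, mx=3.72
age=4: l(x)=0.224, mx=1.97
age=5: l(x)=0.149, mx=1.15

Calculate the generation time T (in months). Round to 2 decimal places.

lx·mx: 0, 0, 2.74924, 1.116, 0.44128, 0.17135 → R0 = 4.47787
x·lx·mx: 0, 0, 5.49848, 3.348, 1.76512, 0.85675 → Σ = 11.46835
T = 11.46835 / 4.47787 = 2.561117… → 2.56

2.56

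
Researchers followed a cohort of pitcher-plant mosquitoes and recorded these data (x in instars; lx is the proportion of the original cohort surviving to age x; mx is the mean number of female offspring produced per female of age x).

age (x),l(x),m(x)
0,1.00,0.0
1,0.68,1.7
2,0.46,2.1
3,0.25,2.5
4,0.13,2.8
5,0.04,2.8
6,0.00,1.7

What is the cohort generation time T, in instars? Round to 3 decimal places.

2.165

lx·mx: 0, 1.156, 0.966, 0.625, 0.364, 0.112, 0 → R0 = 3.223
x·lx·mx: 0, 1.156, 1.932, 1.875, 1.456, 0.56, 0 → Σ = 6.979
T = 6.979 / 3.223 = 2.165374… → 2.165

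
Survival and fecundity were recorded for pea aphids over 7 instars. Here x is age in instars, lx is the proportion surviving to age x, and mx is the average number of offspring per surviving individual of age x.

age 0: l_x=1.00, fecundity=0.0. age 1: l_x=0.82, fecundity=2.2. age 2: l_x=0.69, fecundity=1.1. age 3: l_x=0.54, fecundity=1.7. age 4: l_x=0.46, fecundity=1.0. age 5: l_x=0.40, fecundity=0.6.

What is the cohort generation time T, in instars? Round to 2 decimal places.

2.18

lx·mx: 0, 1.804, 0.759, 0.918, 0.46, 0.24 → R0 = 4.181
x·lx·mx: 0, 1.804, 1.518, 2.754, 1.84, 1.2 → Σ = 9.116
T = 9.116 / 4.181 = 2.18034… → 2.18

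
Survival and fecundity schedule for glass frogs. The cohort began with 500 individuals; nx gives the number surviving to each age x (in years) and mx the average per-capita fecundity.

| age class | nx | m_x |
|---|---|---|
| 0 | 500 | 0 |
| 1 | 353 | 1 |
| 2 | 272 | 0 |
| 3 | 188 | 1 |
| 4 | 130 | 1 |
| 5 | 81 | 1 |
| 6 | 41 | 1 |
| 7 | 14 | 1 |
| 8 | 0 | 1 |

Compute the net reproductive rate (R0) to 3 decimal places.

lx = nx/n0 = nx/500: 1, 0.706, 0.544, 0.376, 0.26, 0.162, 0.082, 0.028, 0
lx·mx by age: 0, 0.706, 0, 0.376, 0.26, 0.162, 0.082, 0.028, 0
R0 = Σ lx·mx = 1.614 → 1.614

1.614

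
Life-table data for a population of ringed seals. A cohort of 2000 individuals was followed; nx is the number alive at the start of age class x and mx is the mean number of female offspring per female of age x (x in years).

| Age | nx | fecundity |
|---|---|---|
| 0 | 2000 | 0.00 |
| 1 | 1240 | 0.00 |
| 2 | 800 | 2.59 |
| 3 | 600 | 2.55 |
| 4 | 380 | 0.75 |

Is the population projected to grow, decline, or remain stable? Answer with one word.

growing

lx = nx/n0 = nx/2000: 1, 0.62, 0.4, 0.3, 0.19
R0 = Σ lx·mx = 0 + 0 + 1.036 + 0.765 + 0.1425 = 1.9435
R0 > 1, so the population is growing.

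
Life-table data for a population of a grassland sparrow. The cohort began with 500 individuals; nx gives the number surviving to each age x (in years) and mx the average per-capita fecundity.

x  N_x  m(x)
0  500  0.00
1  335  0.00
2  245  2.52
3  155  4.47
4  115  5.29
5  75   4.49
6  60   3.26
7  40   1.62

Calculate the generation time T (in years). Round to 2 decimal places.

lx = nx/n0 = nx/500: 1, 0.67, 0.49, 0.31, 0.23, 0.15, 0.12, 0.08
lx·mx: 0, 0, 1.2348, 1.3857, 1.2167, 0.6735, 0.3912, 0.1296 → R0 = 5.0315
x·lx·mx: 0, 0, 2.4696, 4.1571, 4.8668, 3.3675, 2.3472, 0.9072 → Σ = 18.1154
T = 18.1154 / 5.0315 = 3.600397… → 3.60

3.60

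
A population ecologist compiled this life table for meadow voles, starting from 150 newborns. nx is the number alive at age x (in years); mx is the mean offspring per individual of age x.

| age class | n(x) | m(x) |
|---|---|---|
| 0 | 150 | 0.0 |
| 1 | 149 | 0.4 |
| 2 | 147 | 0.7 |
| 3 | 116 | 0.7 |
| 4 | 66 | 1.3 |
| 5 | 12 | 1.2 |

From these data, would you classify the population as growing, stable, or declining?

growing

lx = nx/n0 = nx/150: 1, 0.99333…, 0.98, 0.77333…, 0.44, 0.08
R0 = Σ lx·mx = 0 + 0.397333… + 0.686 + 0.541333… + 0.572 + 0.096 = 2.292667…
R0 > 1, so the population is growing.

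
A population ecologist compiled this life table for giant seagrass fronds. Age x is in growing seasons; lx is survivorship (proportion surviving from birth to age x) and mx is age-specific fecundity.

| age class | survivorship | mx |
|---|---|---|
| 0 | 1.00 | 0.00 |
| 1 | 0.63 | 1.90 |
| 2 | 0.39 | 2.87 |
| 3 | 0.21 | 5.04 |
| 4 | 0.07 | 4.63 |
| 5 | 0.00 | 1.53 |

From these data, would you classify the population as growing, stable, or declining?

growing

R0 = Σ lx·mx = 0 + 1.197 + 1.1193 + 1.0584 + 0.3241 + 0 = 3.6988
R0 > 1, so the population is growing.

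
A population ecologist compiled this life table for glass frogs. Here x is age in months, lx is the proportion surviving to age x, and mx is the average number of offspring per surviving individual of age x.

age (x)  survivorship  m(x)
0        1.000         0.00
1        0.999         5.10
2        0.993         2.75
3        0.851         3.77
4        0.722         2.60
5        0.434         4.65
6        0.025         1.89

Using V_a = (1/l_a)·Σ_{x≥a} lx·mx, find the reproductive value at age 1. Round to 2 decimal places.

lx·mx for x ≥ 1: 5.0949, 2.73075, 3.20827, 1.8772, 2.0181, 0.04725 → sum = 14.97647
V_1 = 14.97647 / l_1 = 14.97647 / 0.999 = 14.991461… → 14.99

14.99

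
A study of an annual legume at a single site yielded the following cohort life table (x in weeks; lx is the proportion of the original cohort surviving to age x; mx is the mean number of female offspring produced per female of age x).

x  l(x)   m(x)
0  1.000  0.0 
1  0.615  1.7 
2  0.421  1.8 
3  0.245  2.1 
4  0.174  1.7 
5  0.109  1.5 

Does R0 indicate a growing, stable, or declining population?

R0 = Σ lx·mx = 0 + 1.0455 + 0.7578 + 0.5145 + 0.2958 + 0.1635 = 2.7771
R0 > 1, so the population is growing.

growing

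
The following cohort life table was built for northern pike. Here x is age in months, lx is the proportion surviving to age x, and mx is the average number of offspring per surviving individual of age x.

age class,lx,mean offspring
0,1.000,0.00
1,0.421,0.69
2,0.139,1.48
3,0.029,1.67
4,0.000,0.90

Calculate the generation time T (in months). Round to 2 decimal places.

lx·mx: 0, 0.29049, 0.20572, 0.04843, 0 → R0 = 0.54464
x·lx·mx: 0, 0.29049, 0.41144, 0.14529, 0 → Σ = 0.84722
T = 0.84722 / 0.54464 = 1.55556… → 1.56

1.56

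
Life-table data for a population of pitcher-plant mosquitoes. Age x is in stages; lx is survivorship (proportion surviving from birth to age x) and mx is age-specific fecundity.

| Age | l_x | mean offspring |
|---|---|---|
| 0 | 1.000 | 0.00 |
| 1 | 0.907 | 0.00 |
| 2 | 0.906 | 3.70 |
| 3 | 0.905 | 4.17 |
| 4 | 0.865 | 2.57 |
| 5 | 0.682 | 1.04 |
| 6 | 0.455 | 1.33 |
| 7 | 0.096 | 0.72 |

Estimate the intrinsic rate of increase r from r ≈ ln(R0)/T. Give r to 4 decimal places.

0.7366

R0 = Σ lx·mx = 0 + 0 + 3.3522 + 3.77385 + 2.22305 + 0.70928 + 0.60515 + 0.06912 = 10.73265
Σ x·lx·mx = 34.57929; T = 34.57929/10.73265 = 3.22188…
r ≈ ln(R0)/T = ln(10.73265)/3.22188… = 0.736617… → 0.7366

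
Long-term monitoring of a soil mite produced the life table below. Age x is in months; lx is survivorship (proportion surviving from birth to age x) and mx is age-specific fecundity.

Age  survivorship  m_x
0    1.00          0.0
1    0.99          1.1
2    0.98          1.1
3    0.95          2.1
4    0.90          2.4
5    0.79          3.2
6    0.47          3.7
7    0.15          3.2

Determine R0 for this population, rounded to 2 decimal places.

lx·mx by age: 0, 1.089, 1.078, 1.995, 2.16, 2.528, 1.739, 0.48
R0 = Σ lx·mx = 11.069 → 11.07

11.07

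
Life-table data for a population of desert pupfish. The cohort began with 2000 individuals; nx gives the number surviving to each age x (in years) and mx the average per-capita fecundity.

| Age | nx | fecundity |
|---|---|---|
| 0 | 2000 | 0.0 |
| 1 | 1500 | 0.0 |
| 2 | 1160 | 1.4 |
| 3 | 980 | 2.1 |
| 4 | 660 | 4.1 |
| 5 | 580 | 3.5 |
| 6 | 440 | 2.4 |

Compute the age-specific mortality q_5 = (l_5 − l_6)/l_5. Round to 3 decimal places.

lx = nx/n0 = nx/2000: 1, 0.75, 0.58, 0.49, 0.33, 0.29, 0.22
q_5 = (l_5 − l_6) / l_5 = (0.29 − 0.22) / 0.29
     = 0.07 / 0.29 = 0.241379… → 0.241

0.241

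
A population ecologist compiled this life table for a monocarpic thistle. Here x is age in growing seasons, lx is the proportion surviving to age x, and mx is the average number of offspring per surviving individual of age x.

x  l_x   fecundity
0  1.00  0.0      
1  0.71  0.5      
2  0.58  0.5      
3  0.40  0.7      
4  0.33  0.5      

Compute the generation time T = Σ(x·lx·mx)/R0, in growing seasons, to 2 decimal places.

lx·mx: 0, 0.355, 0.29, 0.28, 0.165 → R0 = 1.09
x·lx·mx: 0, 0.355, 0.58, 0.84, 0.66 → Σ = 2.435
T = 2.435 / 1.09 = 2.233945… → 2.23

2.23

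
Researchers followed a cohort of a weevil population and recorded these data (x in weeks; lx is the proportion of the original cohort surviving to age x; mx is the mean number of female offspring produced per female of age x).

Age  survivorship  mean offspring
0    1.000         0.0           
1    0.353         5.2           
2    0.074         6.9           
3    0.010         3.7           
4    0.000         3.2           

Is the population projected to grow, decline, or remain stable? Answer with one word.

growing

R0 = Σ lx·mx = 0 + 1.8356 + 0.5106 + 0.037 + 0 = 2.3832
R0 > 1, so the population is growing.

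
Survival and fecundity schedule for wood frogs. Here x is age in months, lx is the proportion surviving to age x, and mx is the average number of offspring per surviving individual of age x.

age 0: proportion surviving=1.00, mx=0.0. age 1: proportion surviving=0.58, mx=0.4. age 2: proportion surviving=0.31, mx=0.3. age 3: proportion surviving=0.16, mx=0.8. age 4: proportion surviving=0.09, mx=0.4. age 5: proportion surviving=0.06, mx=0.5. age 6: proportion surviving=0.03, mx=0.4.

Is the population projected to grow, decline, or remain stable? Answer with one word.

declining

R0 = Σ lx·mx = 0 + 0.232 + 0.093 + 0.128 + 0.036 + 0.03 + 0.012 = 0.531
R0 < 1, so the population is declining.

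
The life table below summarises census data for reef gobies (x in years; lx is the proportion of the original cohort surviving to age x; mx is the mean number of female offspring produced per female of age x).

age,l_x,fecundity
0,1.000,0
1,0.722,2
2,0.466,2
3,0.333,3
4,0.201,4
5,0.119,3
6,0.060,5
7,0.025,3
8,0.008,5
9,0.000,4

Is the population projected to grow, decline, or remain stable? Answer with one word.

R0 = Σ lx·mx = 0 + 1.444 + 0.932 + 0.999 + 0.804 + 0.357 + 0.3 + 0.075 + 0.04 + 0 = 4.951
R0 > 1, so the population is growing.

growing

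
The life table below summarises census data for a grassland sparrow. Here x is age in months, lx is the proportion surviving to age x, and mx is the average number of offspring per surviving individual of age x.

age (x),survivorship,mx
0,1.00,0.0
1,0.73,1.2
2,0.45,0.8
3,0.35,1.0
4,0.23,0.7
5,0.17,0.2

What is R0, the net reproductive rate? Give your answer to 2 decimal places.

lx·mx by age: 0, 0.876, 0.36, 0.35, 0.161, 0.034
R0 = Σ lx·mx = 1.781 → 1.78

1.78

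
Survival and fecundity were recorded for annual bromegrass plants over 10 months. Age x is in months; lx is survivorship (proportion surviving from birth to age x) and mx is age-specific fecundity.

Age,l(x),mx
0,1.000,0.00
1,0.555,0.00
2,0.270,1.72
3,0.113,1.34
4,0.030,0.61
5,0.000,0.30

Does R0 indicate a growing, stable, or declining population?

declining

R0 = Σ lx·mx = 0 + 0 + 0.4644 + 0.15142 + 0.0183 + 0 = 0.63412
R0 < 1, so the population is declining.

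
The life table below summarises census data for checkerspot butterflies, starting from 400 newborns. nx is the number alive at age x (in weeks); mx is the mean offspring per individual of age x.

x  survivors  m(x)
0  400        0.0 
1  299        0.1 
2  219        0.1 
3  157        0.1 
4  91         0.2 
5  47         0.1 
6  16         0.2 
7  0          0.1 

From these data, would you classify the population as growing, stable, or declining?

declining

lx = nx/n0 = nx/400: 1, 0.7475, 0.5475, 0.3925, 0.2275, 0.1175, 0.04, 0
R0 = Σ lx·mx = 0 + 0.07475 + 0.05475 + 0.03925 + 0.0455 + 0.01175 + 0.008 + 0 = 0.234
R0 < 1, so the population is declining.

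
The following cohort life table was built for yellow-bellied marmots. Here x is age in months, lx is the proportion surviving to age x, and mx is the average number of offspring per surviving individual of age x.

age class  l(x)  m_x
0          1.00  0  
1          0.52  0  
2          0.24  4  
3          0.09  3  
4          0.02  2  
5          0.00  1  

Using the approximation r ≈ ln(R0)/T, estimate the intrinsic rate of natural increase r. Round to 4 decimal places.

0.1050

R0 = Σ lx·mx = 0 + 0 + 0.96 + 0.27 + 0.04 + 0 = 1.27
Σ x·lx·mx = 2.89; T = 2.89/1.27 = 2.27559…
r ≈ ln(R0)/T = ln(1.27)/2.27559… = 0.105035… → 0.1050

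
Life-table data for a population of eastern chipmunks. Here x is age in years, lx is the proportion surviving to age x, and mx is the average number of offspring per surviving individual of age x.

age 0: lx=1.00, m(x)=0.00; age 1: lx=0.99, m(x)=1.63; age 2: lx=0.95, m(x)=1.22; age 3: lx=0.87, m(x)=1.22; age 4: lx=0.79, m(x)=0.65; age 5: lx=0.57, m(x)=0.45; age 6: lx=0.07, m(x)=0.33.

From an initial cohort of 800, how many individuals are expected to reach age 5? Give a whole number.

456

Expected survivors = N0 · l_5 = 800 × 0.57 = 456 → 456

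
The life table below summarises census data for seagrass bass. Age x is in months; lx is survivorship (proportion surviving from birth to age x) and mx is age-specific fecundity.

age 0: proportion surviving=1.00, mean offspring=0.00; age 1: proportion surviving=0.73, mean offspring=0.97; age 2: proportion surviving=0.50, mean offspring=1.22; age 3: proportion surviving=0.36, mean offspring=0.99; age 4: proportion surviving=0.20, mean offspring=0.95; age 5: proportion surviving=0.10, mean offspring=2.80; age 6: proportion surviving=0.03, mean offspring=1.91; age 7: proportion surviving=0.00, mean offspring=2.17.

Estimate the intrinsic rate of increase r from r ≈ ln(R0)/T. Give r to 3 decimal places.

R0 = Σ lx·mx = 0 + 0.7081 + 0.61 + 0.3564 + 0.19 + 0.28 + 0.0573 + 0 = 2.2018
Σ x·lx·mx = 5.5011; T = 5.5011/2.2018 = 2.49846…
r ≈ ln(R0)/T = ln(2.2018)/2.49846… = 0.31591… → 0.316

0.316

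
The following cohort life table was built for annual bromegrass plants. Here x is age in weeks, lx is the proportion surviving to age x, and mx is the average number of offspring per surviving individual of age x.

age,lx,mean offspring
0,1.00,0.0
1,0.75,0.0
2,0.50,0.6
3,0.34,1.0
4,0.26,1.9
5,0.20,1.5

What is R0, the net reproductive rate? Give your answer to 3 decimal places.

lx·mx by age: 0, 0, 0.3, 0.34, 0.494, 0.3
R0 = Σ lx·mx = 1.434 → 1.434

1.434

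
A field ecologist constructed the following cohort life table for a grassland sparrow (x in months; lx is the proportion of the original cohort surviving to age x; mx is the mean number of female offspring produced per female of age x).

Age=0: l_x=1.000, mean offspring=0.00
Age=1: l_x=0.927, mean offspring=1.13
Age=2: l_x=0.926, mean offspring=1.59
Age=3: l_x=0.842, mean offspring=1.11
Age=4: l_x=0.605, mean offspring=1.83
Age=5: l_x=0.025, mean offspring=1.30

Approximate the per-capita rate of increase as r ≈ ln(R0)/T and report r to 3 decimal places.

0.615

R0 = Σ lx·mx = 0 + 1.04751 + 1.47234 + 0.93462 + 1.10715 + 0.0325 = 4.59412
Σ x·lx·mx = 11.38715; T = 11.38715/4.59412 = 2.47864…
r ≈ ln(R0)/T = ln(4.59412)/2.47864… = 0.61517… → 0.615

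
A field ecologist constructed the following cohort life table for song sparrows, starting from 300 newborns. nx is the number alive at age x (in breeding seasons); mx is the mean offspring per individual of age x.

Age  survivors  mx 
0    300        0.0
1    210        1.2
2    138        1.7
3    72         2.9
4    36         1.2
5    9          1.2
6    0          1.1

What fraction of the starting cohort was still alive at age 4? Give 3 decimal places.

0.120

l_4 = n_4/n_0 = 36/300 = 0.12 → 0.120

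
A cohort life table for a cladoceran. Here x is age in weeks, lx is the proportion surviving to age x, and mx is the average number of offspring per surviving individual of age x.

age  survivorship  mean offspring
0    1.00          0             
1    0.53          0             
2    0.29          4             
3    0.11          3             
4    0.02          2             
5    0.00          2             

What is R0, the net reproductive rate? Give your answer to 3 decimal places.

1.530

lx·mx by age: 0, 0, 1.16, 0.33, 0.04, 0
R0 = Σ lx·mx = 1.53 → 1.530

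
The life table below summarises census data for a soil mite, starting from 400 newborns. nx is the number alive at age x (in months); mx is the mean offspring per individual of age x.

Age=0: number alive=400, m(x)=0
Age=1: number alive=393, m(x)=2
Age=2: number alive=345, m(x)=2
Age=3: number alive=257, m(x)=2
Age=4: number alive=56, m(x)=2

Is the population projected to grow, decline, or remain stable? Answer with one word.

lx = nx/n0 = nx/400: 1, 0.9825, 0.8625, 0.6425, 0.14
R0 = Σ lx·mx = 0 + 1.965 + 1.725 + 1.285 + 0.28 = 5.255
R0 > 1, so the population is growing.

growing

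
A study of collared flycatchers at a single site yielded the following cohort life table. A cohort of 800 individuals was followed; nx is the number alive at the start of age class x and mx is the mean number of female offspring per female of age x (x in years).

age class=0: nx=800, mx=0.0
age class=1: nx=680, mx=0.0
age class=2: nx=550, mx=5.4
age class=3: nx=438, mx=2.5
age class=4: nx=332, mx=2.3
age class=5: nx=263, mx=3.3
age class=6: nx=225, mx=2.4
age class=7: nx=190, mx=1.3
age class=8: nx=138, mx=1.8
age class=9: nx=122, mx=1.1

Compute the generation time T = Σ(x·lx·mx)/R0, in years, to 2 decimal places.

3.61

lx = nx/n0 = nx/800: 1, 0.85, 0.6875, 0.5475, 0.415, 0.32875, 0.28125, 0.2375, 0.1725, 0.1525
lx·mx: 0, 0, 3.7125, 1.36875, 0.9545, 1.084875, 0.675, 0.30875, 0.3105, 0.16775 → R0 = 8.582625
x·lx·mx: 0, 0, 7.425, 4.10625, 3.818, 5.424375, 4.05, 2.16125, 2.484, 1.50975 → Σ = 30.978625
T = 30.978625 / 8.582625 = 3.609458… → 3.61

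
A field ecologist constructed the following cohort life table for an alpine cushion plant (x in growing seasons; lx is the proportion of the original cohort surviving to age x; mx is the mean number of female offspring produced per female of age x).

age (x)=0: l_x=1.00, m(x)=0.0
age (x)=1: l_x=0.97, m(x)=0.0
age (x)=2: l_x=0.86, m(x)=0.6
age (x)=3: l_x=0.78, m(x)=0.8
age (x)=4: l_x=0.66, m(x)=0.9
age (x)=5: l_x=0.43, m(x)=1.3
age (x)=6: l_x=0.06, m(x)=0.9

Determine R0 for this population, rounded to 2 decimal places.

lx·mx by age: 0, 0, 0.516, 0.624, 0.594, 0.559, 0.054
R0 = Σ lx·mx = 2.347 → 2.35

2.35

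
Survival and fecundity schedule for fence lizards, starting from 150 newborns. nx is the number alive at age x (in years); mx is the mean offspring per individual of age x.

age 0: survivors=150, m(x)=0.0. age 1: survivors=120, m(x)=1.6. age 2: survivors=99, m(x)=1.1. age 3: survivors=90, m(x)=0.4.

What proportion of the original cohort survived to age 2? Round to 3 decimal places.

l_2 = n_2/n_0 = 99/150 = 0.66 → 0.660

0.660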